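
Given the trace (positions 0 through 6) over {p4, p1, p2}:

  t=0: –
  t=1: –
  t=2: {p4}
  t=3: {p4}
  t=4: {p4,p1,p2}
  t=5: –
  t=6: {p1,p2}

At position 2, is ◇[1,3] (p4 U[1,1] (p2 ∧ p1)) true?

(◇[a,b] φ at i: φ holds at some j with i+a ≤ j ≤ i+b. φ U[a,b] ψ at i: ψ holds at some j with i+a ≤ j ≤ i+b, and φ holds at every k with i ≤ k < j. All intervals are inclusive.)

Check (p4 U[1,1] (p2 ∧ p1)) at each j in [3,5]:
  j=3: holds
  j=4: fails
  j=5: fails
Found at j=3 → formula holds.

Holds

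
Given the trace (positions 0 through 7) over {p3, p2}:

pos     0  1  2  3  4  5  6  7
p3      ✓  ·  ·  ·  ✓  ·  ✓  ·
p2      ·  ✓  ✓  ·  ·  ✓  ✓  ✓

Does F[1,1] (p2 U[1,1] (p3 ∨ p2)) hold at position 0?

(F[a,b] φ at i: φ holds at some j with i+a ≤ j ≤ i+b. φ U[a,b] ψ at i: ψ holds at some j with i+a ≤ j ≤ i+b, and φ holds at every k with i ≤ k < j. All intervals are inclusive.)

True

Check (p2 U[1,1] (p3 ∨ p2)) at each j in [1,1]:
  j=1: holds
Found at j=1 → formula holds.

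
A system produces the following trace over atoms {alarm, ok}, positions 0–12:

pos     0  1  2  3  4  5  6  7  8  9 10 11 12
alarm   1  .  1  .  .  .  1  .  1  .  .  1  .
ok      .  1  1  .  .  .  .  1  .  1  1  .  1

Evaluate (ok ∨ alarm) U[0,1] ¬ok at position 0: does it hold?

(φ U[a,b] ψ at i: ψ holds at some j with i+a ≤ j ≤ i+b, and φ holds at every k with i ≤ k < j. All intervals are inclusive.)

Need some j in [0,1] with ¬ok, and (ok ∨ alarm) at every k in [0,j-1].
  j=0: ¬ok holds; no prefix to check → satisfied.

True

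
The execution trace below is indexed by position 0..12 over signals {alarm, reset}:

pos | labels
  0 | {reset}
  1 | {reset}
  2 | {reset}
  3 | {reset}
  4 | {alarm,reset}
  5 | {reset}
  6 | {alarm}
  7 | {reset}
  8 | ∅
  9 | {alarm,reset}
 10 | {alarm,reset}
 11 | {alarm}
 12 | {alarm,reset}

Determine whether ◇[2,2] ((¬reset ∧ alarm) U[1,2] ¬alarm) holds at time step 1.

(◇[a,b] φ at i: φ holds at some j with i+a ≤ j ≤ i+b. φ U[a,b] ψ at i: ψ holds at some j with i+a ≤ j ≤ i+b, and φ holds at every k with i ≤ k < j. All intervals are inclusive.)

No

Check ((¬reset ∧ alarm) U[1,2] ¬alarm) at each j in [3,3]:
  j=3: fails
No position in the window satisfies it → formula fails.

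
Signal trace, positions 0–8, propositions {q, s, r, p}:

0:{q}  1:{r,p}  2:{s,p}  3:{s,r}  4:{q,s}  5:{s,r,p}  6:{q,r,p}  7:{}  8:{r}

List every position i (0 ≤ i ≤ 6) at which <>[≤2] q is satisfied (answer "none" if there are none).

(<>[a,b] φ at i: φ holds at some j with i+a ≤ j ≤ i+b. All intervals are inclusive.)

Evaluate at each i in [0,6]:
  i=0: ✓ (witness j=0)
  i=1: ✗ (none in [1,3])
  i=2: ✓ (witness j=4)
  i=3: ✓ (witness j=4)
  i=4: ✓ (witness j=4)
  i=5: ✓ (witness j=6)
  i=6: ✓ (witness j=6)

0, 2, 3, 4, 5, 6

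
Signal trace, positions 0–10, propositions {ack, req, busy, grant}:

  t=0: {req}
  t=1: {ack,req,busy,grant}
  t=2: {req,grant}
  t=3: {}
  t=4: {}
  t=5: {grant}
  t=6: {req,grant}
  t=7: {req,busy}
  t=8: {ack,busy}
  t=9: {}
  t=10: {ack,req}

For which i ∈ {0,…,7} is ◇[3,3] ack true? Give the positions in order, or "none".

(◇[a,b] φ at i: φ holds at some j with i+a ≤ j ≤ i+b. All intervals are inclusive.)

Evaluate at each i in [0,7]:
  i=0: ✗ (none in [3,3])
  i=1: ✗ (none in [4,4])
  i=2: ✗ (none in [5,5])
  i=3: ✗ (none in [6,6])
  i=4: ✗ (none in [7,7])
  i=5: ✓ (witness j=8)
  i=6: ✗ (none in [9,9])
  i=7: ✓ (witness j=10)

5, 7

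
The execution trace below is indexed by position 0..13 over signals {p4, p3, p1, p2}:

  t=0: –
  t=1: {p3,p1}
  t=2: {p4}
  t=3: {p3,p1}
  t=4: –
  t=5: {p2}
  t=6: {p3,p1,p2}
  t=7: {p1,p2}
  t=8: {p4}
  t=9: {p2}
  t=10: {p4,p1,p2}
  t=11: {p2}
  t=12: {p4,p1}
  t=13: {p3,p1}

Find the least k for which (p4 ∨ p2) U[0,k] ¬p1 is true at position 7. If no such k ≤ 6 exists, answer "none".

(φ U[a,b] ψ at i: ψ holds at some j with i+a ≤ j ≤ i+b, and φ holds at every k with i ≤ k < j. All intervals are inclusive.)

Need earliest j ≥ 7 with ¬p1, and (p4 ∨ p2) at every k in [7,j-1].
  j=7: rhs fails.
  j=8: rhs holds; lhs holds on [7,7]. k = 1.

1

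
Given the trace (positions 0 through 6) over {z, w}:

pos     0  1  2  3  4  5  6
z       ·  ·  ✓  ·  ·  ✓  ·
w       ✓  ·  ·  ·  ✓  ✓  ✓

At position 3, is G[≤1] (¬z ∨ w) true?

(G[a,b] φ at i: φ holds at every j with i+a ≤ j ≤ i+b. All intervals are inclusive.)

Check (¬z ∨ w) at every j in [3,4]:
  j=3: true
  j=4: true
All positions satisfy it → formula holds.

Holds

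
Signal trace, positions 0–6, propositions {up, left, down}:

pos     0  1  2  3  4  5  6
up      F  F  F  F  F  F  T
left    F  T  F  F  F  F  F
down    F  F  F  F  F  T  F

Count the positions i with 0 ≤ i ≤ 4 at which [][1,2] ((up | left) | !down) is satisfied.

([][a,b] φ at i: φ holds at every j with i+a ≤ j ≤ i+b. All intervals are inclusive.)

3

Evaluate at each i in [0,4]:
  i=0: ✓ (all of [1,2])
  i=1: ✓ (all of [2,3])
  i=2: ✓ (all of [3,4])
  i=3: ✗ (fails at j=5)
  i=4: ✗ (fails at j=5)
Positions where it holds: {0, 1, 2} → 3.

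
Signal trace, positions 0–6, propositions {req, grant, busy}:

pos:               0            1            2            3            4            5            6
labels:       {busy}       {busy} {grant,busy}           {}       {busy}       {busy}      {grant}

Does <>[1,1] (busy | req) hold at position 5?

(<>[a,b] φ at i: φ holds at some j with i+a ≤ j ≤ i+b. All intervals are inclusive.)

Check (busy | req) at each j in [6,6]:
  j=6: false
No position in the window satisfies it → formula fails.

No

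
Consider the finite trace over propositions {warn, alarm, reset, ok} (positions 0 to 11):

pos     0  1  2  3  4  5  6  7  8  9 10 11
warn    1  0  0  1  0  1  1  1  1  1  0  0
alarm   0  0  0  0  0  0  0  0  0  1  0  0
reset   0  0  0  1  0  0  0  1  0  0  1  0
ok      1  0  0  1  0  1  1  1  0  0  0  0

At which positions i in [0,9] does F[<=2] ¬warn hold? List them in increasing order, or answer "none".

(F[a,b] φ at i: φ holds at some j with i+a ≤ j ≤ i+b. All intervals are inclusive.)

Evaluate at each i in [0,9]:
  i=0: ✓ (witness j=1)
  i=1: ✓ (witness j=1)
  i=2: ✓ (witness j=2)
  i=3: ✓ (witness j=4)
  i=4: ✓ (witness j=4)
  i=5: ✗ (none in [5,7])
  i=6: ✗ (none in [6,8])
  i=7: ✗ (none in [7,9])
  i=8: ✓ (witness j=10)
  i=9: ✓ (witness j=10)

0, 1, 2, 3, 4, 8, 9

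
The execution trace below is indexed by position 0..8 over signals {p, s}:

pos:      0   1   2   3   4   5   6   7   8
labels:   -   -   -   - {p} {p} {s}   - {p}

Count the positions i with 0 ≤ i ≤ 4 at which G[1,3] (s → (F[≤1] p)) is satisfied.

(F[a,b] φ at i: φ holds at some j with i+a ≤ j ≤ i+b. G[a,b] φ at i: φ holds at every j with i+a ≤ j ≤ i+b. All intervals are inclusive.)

Evaluate at each i in [0,4]:
  i=0: ✓ (all of [1,3])
  i=1: ✓ (all of [2,4])
  i=2: ✓ (all of [3,5])
  i=3: ✗ (fails at j=6)
  i=4: ✗ (fails at j=6)
Positions where it holds: {0, 1, 2} → 3.

3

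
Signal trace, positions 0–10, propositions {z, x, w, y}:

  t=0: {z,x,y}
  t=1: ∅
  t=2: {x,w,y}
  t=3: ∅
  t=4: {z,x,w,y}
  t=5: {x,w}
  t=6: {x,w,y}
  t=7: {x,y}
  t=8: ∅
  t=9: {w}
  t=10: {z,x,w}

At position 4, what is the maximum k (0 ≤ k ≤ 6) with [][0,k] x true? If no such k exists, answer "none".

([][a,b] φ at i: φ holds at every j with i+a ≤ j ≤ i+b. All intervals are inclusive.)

3

x must hold from j=4 onward; find where it first fails.
  j=4: holds
  j=5: holds
  j=6: holds
  j=7: holds
  j=8: fails
Holds on [4,7], so largest k = 3.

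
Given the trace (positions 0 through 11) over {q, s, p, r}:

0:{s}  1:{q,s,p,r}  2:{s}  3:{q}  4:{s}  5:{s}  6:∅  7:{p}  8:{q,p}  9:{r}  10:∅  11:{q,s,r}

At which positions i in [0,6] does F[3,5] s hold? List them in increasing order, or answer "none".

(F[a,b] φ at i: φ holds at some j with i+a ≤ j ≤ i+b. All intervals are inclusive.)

Evaluate at each i in [0,6]:
  i=0: ✓ (witness j=4)
  i=1: ✓ (witness j=4)
  i=2: ✓ (witness j=5)
  i=3: ✗ (none in [6,8])
  i=4: ✗ (none in [7,9])
  i=5: ✗ (none in [8,10])
  i=6: ✓ (witness j=11)

0, 1, 2, 6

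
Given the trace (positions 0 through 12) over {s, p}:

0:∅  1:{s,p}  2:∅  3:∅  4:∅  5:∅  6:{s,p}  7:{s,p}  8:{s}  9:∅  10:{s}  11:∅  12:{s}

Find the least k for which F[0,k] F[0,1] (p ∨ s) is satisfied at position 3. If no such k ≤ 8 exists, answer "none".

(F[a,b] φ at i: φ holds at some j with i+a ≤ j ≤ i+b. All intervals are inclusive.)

2

Scan j = 3,4,… for F[0,1] (p ∨ s):
  j=3: fails
  j=4: fails
  j=5: holds
First hit at j=5, so smallest k = 5-3 = 2.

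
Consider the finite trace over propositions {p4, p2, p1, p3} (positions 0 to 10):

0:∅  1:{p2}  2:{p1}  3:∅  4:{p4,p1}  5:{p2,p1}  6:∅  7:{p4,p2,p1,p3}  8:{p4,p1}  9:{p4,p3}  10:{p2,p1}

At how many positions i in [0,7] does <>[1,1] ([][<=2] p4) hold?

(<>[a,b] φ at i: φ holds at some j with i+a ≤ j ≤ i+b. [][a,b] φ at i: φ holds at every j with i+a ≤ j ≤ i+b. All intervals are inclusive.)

Evaluate at each i in [0,7]:
  i=0: ✗ (none in [1,1])
  i=1: ✗ (none in [2,2])
  i=2: ✗ (none in [3,3])
  i=3: ✗ (none in [4,4])
  i=4: ✗ (none in [5,5])
  i=5: ✗ (none in [6,6])
  i=6: ✓ (witness j=7)
  i=7: ✗ (none in [8,8])
Positions where it holds: {6} → 1.

1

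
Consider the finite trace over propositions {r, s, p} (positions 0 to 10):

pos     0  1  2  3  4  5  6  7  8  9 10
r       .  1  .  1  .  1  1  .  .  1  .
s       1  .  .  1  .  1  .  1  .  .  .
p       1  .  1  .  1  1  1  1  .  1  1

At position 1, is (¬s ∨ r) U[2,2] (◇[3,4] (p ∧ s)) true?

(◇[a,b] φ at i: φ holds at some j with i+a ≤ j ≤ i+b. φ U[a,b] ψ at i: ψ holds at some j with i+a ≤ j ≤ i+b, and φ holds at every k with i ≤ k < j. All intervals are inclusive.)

Yes

Need some j in [3,3] with ◇[3,4] (p ∧ s), and (¬s ∨ r) at every k in [1,j-1].
  j=3: ◇[3,4] (p ∧ s) holds; (¬s ∨ r) holds at every k in [1,2] → satisfied.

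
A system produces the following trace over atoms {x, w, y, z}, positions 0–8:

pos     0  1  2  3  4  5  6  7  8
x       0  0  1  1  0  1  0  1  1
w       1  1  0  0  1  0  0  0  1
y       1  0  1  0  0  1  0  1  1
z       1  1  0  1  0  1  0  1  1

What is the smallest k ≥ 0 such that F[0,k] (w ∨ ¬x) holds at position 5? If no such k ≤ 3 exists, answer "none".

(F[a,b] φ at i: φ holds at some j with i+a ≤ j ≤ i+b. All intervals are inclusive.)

Scan j = 5,6,… for (w ∨ ¬x):
  j=5: fails
  j=6: holds
First hit at j=6, so smallest k = 6-5 = 1.

1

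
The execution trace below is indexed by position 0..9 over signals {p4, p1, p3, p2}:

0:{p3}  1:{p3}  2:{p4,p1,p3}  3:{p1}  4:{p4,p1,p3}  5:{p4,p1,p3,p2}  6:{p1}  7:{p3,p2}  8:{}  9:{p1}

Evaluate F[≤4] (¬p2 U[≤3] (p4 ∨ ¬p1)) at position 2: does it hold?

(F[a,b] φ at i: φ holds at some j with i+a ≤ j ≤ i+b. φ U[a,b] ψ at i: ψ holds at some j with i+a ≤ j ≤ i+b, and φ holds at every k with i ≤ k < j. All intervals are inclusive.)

Yes

Check (¬p2 U[≤3] (p4 ∨ ¬p1)) at each j in [2,6]:
  j=2: holds
  j=3: holds
  j=4: holds
  j=5: holds
  j=6: holds
Found at j=2 → formula holds.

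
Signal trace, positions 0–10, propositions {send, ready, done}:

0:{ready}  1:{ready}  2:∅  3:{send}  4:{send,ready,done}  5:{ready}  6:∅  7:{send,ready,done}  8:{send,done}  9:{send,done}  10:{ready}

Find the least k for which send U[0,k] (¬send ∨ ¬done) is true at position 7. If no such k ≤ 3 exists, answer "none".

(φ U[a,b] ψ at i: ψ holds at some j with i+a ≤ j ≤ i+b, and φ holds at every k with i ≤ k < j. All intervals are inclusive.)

Need earliest j ≥ 7 with (¬send ∨ ¬done), and send at every k in [7,j-1].
  j=7: rhs fails.
  j=8: rhs fails.
  j=9: rhs fails.
  j=10: rhs holds; lhs holds on [7,9]. k = 3.

3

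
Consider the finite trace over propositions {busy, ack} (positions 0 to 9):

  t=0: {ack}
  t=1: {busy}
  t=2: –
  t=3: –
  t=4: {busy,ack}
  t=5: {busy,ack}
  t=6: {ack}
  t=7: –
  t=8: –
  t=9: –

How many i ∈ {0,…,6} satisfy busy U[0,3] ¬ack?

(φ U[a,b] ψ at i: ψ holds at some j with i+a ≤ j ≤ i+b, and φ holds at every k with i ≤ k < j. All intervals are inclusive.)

3

Evaluate at each i in [0,6]:
  i=0: ✗ (lhs fails at k=0 before rhs at j=1)
  i=1: ✓ (rhs at j=1)
  i=2: ✓ (rhs at j=2)
  i=3: ✓ (rhs at j=3)
  i=4: ✗ (lhs fails at k=6 before rhs at j=7)
  i=5: ✗ (lhs fails at k=6 before rhs at j=7)
  i=6: ✗ (lhs fails at k=6 before rhs at j=7)
Positions where it holds: {1, 2, 3} → 3.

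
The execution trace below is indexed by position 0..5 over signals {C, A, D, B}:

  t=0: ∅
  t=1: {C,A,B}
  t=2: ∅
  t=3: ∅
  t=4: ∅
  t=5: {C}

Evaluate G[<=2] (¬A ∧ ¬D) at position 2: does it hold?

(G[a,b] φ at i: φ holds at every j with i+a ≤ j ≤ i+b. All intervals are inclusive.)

Yes

Check (¬A ∧ ¬D) at every j in [2,4]:
  j=2: true
  j=3: true
  j=4: true
All positions satisfy it → formula holds.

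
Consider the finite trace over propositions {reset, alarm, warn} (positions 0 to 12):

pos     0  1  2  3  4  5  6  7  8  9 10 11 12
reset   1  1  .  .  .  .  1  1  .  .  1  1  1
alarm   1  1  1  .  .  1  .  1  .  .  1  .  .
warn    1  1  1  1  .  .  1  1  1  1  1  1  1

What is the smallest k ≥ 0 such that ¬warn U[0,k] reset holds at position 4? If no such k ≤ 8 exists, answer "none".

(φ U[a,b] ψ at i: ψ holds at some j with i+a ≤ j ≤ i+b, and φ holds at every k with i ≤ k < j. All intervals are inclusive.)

2

Need earliest j ≥ 4 with reset, and ¬warn at every k in [4,j-1].
  j=4: rhs fails.
  j=5: rhs fails.
  j=6: rhs holds; lhs holds on [4,5]. k = 2.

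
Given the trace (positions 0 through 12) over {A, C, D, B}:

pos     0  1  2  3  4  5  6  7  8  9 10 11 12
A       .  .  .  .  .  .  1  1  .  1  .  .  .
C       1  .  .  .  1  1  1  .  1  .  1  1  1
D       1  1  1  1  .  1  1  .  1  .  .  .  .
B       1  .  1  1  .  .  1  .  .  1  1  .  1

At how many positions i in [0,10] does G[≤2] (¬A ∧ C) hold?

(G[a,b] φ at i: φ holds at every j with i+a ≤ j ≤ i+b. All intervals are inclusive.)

Evaluate at each i in [0,10]:
  i=0: ✗ (fails at j=1)
  i=1: ✗ (fails at j=1)
  i=2: ✗ (fails at j=2)
  i=3: ✗ (fails at j=3)
  i=4: ✗ (fails at j=6)
  i=5: ✗ (fails at j=6)
  i=6: ✗ (fails at j=6)
  i=7: ✗ (fails at j=7)
  i=8: ✗ (fails at j=9)
  i=9: ✗ (fails at j=9)
  i=10: ✓ (all of [10,12])
Positions where it holds: {10} → 1.

1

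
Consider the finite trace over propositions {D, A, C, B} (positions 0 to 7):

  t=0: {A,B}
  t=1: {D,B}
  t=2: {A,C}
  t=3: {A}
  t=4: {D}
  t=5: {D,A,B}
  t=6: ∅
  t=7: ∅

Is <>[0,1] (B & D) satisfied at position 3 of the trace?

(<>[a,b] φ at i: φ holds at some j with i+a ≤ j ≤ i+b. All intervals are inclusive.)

Does not hold

Check (B & D) at each j in [3,4]:
  j=3: false
  j=4: false
No position in the window satisfies it → formula fails.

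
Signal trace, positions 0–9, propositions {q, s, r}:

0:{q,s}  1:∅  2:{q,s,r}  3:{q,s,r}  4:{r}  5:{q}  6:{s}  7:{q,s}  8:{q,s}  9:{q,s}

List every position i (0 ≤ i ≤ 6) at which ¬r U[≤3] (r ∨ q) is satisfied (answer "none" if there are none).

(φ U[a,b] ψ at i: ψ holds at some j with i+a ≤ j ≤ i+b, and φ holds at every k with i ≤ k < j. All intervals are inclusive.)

Evaluate at each i in [0,6]:
  i=0: ✓ (rhs at j=0)
  i=1: ✓ (rhs at j=2; lhs holds on [1,1])
  i=2: ✓ (rhs at j=2)
  i=3: ✓ (rhs at j=3)
  i=4: ✓ (rhs at j=4)
  i=5: ✓ (rhs at j=5)
  i=6: ✓ (rhs at j=7; lhs holds on [6,6])

0, 1, 2, 3, 4, 5, 6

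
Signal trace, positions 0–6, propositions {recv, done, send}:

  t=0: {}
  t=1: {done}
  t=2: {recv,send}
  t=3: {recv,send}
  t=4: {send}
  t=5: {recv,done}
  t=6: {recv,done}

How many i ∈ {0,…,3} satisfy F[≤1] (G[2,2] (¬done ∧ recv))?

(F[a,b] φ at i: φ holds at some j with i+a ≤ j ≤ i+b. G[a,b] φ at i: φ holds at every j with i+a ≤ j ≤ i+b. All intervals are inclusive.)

Evaluate at each i in [0,3]:
  i=0: ✓ (witness j=0)
  i=1: ✓ (witness j=1)
  i=2: ✗ (none in [2,3])
  i=3: ✗ (none in [3,4])
Positions where it holds: {0, 1} → 2.

2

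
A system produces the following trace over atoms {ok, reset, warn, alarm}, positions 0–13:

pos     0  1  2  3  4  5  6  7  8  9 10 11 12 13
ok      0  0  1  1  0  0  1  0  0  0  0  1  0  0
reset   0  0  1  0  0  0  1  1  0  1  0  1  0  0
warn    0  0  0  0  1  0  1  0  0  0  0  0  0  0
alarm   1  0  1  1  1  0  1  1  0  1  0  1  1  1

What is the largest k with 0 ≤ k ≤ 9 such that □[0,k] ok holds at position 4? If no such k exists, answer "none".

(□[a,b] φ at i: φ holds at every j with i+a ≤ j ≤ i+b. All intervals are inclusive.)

ok must hold from j=4 onward; find where it first fails.
  j=4: fails → no k works.

none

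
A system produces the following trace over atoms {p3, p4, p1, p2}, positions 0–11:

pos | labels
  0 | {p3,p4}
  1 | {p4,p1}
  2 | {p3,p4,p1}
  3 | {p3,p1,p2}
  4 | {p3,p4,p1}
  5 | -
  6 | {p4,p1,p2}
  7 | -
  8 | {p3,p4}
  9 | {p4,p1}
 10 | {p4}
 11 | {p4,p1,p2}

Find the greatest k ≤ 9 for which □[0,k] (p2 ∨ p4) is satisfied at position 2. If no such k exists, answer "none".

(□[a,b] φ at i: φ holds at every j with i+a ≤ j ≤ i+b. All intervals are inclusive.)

(p2 ∨ p4) must hold from j=2 onward; find where it first fails.
  j=2: holds
  j=3: holds
  j=4: holds
  j=5: fails
Holds on [2,4], so largest k = 2.

2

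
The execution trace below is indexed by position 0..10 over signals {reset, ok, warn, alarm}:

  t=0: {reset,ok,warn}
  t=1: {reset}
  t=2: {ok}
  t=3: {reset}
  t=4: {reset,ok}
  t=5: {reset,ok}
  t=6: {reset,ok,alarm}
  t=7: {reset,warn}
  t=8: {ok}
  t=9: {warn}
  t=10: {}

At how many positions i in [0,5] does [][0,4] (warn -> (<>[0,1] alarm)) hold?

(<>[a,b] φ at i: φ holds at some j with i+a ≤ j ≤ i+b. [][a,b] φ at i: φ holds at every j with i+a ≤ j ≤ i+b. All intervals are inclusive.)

Evaluate at each i in [0,5]:
  i=0: ✗ (fails at j=0)
  i=1: ✓ (all of [1,5])
  i=2: ✓ (all of [2,6])
  i=3: ✗ (fails at j=7)
  i=4: ✗ (fails at j=7)
  i=5: ✗ (fails at j=7)
Positions where it holds: {1, 2} → 2.

2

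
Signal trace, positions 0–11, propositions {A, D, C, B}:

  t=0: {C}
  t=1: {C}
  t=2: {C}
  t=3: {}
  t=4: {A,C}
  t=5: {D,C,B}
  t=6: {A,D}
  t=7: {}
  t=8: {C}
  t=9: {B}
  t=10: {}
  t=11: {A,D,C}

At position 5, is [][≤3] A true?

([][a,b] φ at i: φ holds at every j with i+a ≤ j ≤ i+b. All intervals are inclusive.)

No

Check A at every j in [5,8]:
  j=5: false
  j=6: true
  j=7: false
  j=8: false
Fails at j=5 → formula fails.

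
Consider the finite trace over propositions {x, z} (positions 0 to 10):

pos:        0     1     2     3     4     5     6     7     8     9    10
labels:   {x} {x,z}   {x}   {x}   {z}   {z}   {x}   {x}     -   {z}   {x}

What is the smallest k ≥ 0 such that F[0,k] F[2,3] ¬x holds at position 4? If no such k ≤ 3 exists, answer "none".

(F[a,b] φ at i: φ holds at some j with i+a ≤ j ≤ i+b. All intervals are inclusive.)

Scan j = 4,5,… for F[2,3] ¬x:
  j=4: fails
  j=5: holds
First hit at j=5, so smallest k = 5-4 = 1.

1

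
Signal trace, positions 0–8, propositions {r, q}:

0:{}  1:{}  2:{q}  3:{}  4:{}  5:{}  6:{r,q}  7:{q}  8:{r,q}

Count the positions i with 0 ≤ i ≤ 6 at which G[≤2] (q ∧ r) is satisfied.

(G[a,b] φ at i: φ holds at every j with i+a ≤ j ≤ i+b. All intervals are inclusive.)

Evaluate at each i in [0,6]:
  i=0: ✗ (fails at j=0)
  i=1: ✗ (fails at j=1)
  i=2: ✗ (fails at j=2)
  i=3: ✗ (fails at j=3)
  i=4: ✗ (fails at j=4)
  i=5: ✗ (fails at j=5)
  i=6: ✗ (fails at j=7)
Positions where it holds: {} → 0.

0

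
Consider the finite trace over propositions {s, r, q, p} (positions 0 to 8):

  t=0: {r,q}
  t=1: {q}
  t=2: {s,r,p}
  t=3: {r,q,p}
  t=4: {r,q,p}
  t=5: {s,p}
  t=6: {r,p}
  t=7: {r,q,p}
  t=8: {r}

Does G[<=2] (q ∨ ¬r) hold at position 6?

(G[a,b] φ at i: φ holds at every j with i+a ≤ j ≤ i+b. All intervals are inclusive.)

Does not hold

Check (q ∨ ¬r) at every j in [6,8]:
  j=6: false
  j=7: true
  j=8: false
Fails at j=6 → formula fails.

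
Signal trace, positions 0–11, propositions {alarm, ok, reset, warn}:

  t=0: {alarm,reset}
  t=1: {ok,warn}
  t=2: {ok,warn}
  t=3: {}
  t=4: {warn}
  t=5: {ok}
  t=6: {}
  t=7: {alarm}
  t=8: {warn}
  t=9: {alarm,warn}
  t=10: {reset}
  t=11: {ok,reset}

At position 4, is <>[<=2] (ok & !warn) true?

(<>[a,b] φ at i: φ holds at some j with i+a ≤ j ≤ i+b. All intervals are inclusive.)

Check (ok & !warn) at each j in [4,6]:
  j=4: false
  j=5: true
  j=6: false
Found at j=5 → formula holds.

True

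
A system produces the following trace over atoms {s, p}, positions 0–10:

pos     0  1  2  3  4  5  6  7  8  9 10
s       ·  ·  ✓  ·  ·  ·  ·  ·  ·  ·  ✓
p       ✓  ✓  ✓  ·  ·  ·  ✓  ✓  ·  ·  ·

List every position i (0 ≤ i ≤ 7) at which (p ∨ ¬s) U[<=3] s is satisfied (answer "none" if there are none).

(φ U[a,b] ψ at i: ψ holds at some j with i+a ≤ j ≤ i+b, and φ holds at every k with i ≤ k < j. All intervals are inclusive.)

0, 1, 2, 7

Evaluate at each i in [0,7]:
  i=0: ✓ (rhs at j=2; lhs holds on [0,1])
  i=1: ✓ (rhs at j=2; lhs holds on [1,1])
  i=2: ✓ (rhs at j=2)
  i=3: ✗ (no rhs in [3,6])
  i=4: ✗ (no rhs in [4,7])
  i=5: ✗ (no rhs in [5,8])
  i=6: ✗ (no rhs in [6,9])
  i=7: ✓ (rhs at j=10; lhs holds on [7,9])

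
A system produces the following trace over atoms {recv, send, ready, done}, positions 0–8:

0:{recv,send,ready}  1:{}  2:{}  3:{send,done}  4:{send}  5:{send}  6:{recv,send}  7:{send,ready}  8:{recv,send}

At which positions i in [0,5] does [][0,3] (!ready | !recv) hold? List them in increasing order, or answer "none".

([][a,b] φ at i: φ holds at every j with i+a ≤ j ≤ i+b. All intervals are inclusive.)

Evaluate at each i in [0,5]:
  i=0: ✗ (fails at j=0)
  i=1: ✓ (all of [1,4])
  i=2: ✓ (all of [2,5])
  i=3: ✓ (all of [3,6])
  i=4: ✓ (all of [4,7])
  i=5: ✓ (all of [5,8])

1, 2, 3, 4, 5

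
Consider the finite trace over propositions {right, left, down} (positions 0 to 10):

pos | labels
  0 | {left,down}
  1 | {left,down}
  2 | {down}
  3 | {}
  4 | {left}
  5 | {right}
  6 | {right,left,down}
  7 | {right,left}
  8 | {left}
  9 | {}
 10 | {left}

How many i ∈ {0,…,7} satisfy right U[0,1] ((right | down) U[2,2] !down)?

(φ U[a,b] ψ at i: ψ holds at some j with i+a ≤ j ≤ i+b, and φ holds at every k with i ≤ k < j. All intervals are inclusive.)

3

Evaluate at each i in [0,7]:
  i=0: ✗ (lhs fails at k=0 before rhs at j=1)
  i=1: ✓ (rhs at j=1)
  i=2: ✗ (no rhs in [2,3])
  i=3: ✗ (no rhs in [3,4])
  i=4: ✗ (lhs fails at k=4 before rhs at j=5)
  i=5: ✓ (rhs at j=5)
  i=6: ✓ (rhs at j=6)
  i=7: ✗ (no rhs in [7,8])
Positions where it holds: {1, 5, 6} → 3.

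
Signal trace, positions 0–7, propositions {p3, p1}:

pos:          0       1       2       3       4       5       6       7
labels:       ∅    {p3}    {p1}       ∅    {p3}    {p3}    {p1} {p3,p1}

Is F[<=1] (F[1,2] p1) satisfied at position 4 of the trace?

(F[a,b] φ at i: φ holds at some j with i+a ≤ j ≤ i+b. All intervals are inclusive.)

Check F[1,2] p1 at each j in [4,5]:
  j=4: holds (witness at 6)
  j=5: holds (witness at 6)
Found at j=4 → formula holds.

Yes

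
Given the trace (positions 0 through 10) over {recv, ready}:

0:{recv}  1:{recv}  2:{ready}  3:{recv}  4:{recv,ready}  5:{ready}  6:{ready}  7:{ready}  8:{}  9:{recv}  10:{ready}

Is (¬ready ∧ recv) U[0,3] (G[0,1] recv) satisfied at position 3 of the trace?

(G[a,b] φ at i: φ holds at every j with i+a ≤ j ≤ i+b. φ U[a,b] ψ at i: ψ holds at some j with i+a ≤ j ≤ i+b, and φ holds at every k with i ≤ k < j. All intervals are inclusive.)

True

Need some j in [3,6] with G[0,1] recv, and (¬ready ∧ recv) at every k in [3,j-1].
  j=3: G[0,1] recv holds; no prefix to check → satisfied.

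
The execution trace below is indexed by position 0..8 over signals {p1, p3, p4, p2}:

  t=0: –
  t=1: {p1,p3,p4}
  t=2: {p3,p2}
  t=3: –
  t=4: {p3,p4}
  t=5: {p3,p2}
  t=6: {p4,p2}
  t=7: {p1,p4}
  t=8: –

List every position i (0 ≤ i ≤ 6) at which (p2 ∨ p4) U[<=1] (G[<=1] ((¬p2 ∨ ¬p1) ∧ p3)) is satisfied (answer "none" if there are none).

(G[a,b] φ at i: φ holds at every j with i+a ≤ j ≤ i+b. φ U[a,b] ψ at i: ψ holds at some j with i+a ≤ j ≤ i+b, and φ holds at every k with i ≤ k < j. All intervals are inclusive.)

1, 4

Evaluate at each i in [0,6]:
  i=0: ✗ (lhs fails at k=0 before rhs at j=1)
  i=1: ✓ (rhs at j=1)
  i=2: ✗ (no rhs in [2,3])
  i=3: ✗ (lhs fails at k=3 before rhs at j=4)
  i=4: ✓ (rhs at j=4)
  i=5: ✗ (no rhs in [5,6])
  i=6: ✗ (no rhs in [6,7])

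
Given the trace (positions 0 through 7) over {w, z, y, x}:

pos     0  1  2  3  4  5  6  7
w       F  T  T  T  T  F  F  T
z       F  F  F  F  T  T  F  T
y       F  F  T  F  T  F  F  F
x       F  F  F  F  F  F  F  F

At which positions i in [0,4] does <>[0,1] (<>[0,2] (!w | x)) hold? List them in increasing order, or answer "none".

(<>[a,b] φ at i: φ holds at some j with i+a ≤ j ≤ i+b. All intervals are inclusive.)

0, 2, 3, 4

Evaluate at each i in [0,4]:
  i=0: ✓ (witness j=0)
  i=1: ✗ (none in [1,2])
  i=2: ✓ (witness j=3)
  i=3: ✓ (witness j=3)
  i=4: ✓ (witness j=4)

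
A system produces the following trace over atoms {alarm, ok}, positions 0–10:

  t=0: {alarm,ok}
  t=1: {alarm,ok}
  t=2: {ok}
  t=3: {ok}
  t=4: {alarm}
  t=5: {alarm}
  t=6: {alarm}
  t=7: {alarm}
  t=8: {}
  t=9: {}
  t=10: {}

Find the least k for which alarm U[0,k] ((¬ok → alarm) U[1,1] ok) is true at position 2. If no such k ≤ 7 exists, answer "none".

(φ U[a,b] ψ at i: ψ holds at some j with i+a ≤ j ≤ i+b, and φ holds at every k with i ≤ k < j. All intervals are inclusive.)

0

Need earliest j ≥ 2 with ((¬ok → alarm) U[1,1] ok), and alarm at every k in [2,j-1].
  j=2: rhs holds (empty prefix). k = 0.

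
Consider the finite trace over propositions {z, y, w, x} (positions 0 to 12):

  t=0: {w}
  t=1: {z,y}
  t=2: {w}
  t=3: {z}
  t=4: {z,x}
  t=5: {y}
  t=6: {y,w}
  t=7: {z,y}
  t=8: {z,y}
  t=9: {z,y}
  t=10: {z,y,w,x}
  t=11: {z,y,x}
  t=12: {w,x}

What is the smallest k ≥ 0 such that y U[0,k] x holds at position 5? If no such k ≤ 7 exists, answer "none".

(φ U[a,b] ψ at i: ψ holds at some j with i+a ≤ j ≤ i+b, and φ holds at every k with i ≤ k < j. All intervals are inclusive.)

Need earliest j ≥ 5 with x, and y at every k in [5,j-1].
  j=5: rhs fails.
  j=6: rhs fails.
  j=7: rhs fails.
  j=8: rhs fails.
  j=9: rhs fails.
  j=10: rhs holds; lhs holds on [5,9]. k = 5.

5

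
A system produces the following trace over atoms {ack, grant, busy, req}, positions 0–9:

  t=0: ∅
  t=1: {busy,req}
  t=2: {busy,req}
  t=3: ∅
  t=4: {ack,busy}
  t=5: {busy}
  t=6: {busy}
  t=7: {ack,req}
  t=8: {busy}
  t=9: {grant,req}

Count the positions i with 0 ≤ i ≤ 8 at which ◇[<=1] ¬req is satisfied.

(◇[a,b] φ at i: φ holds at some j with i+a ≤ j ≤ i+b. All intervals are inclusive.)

8

Evaluate at each i in [0,8]:
  i=0: ✓ (witness j=0)
  i=1: ✗ (none in [1,2])
  i=2: ✓ (witness j=3)
  i=3: ✓ (witness j=3)
  i=4: ✓ (witness j=4)
  i=5: ✓ (witness j=5)
  i=6: ✓ (witness j=6)
  i=7: ✓ (witness j=8)
  i=8: ✓ (witness j=8)
Positions where it holds: {0, 2, 3, 4, 5, 6, 7, 8} → 8.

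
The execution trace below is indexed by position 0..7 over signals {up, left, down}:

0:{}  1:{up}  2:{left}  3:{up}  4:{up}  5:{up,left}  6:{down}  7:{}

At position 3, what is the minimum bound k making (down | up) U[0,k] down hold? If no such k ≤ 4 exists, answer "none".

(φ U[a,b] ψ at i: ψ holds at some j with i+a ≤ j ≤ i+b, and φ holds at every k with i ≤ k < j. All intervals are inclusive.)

Need earliest j ≥ 3 with down, and (down | up) at every k in [3,j-1].
  j=3: rhs fails.
  j=4: rhs fails.
  j=5: rhs fails.
  j=6: rhs holds; lhs holds on [3,5]. k = 3.

3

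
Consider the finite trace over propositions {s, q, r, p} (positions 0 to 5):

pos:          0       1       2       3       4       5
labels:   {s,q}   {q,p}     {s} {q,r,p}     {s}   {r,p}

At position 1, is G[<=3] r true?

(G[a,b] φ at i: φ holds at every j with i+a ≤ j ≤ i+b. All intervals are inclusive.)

Does not hold

Check r at every j in [1,4]:
  j=1: false
  j=2: false
  j=3: true
  j=4: false
Fails at j=1 → formula fails.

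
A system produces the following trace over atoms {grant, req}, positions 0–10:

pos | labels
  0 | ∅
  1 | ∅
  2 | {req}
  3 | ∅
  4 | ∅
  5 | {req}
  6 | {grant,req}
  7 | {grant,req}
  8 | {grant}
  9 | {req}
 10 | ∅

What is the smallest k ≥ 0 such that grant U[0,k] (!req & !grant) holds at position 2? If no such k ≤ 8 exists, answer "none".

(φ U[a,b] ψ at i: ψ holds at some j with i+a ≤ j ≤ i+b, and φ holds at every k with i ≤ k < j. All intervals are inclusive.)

Need earliest j ≥ 2 with (!req & !grant), and grant at every k in [2,j-1].
  j=2: rhs fails.
  j=3: rhs holds but lhs fails at k=2.
  j=4: rhs holds but lhs fails at k=2.
  j=5: rhs fails.
  j=6: rhs fails.
  j=7: rhs fails.
  j=8: rhs fails.
  j=9: rhs fails.
  j=10: rhs holds but lhs fails at k=2.
No witness within the range → none.

none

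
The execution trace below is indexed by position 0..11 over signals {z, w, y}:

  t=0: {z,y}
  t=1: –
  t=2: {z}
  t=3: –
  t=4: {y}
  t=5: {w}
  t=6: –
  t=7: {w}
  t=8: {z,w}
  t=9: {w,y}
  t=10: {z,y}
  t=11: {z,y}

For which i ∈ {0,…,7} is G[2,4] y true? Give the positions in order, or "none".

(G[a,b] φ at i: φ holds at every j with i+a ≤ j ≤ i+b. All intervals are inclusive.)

Evaluate at each i in [0,7]:
  i=0: ✗ (fails at j=2)
  i=1: ✗ (fails at j=3)
  i=2: ✗ (fails at j=5)
  i=3: ✗ (fails at j=5)
  i=4: ✗ (fails at j=6)
  i=5: ✗ (fails at j=7)
  i=6: ✗ (fails at j=8)
  i=7: ✓ (all of [9,11])

7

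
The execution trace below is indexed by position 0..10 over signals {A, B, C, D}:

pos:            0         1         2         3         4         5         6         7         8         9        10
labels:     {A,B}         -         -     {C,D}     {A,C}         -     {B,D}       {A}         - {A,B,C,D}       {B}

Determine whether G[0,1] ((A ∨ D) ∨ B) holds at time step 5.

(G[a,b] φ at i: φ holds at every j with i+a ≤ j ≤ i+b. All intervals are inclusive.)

Check ((A ∨ D) ∨ B) at every j in [5,6]:
  j=5: false
  j=6: true
Fails at j=5 → formula fails.

Does not hold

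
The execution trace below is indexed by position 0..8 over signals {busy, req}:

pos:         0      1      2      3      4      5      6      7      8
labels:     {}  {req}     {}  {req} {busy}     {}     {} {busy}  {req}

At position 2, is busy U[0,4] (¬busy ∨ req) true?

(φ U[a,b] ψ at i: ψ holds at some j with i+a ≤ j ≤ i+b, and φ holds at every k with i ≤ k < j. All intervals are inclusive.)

Need some j in [2,6] with (¬busy ∨ req), and busy at every k in [2,j-1].
  j=2: (¬busy ∨ req) holds; no prefix to check → satisfied.

Yes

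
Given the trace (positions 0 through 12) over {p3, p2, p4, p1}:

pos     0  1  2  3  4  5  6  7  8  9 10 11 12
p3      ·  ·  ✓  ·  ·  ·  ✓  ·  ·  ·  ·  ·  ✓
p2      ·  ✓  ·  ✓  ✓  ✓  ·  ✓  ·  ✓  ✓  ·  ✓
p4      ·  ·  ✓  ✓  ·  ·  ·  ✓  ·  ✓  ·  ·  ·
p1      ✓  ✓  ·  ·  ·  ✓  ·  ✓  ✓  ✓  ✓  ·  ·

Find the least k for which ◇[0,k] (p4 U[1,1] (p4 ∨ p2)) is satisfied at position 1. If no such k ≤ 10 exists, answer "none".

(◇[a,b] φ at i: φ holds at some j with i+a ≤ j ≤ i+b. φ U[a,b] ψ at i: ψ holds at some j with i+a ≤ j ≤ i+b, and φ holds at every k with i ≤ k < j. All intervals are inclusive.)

1

Scan j = 1,2,… for (p4 U[1,1] (p4 ∨ p2)):
  j=1: fails
  j=2: holds
First hit at j=2, so smallest k = 2-1 = 1.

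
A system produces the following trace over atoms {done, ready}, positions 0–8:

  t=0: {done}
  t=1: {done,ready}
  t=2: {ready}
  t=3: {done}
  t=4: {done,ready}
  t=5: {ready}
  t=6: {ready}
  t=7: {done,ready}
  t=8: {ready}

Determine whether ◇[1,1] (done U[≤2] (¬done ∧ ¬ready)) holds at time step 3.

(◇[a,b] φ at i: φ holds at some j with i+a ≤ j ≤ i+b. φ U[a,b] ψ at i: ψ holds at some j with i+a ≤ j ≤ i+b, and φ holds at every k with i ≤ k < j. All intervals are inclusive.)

Check (done U[≤2] (¬done ∧ ¬ready)) at each j in [4,4]:
  j=4: fails
No position in the window satisfies it → formula fails.

False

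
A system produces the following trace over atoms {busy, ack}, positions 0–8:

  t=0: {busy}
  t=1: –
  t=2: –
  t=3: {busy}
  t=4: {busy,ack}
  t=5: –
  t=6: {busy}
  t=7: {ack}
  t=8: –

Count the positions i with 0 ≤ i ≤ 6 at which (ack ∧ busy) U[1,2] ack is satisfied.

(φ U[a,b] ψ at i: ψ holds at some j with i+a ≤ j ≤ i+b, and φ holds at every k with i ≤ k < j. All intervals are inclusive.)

Evaluate at each i in [0,6]:
  i=0: ✗ (no rhs in [1,2])
  i=1: ✗ (no rhs in [2,3])
  i=2: ✗ (lhs fails at k=2 before rhs at j=4)
  i=3: ✗ (lhs fails at k=3 before rhs at j=4)
  i=4: ✗ (no rhs in [5,6])
  i=5: ✗ (lhs fails at k=5 before rhs at j=7)
  i=6: ✗ (lhs fails at k=6 before rhs at j=7)
Positions where it holds: {} → 0.

0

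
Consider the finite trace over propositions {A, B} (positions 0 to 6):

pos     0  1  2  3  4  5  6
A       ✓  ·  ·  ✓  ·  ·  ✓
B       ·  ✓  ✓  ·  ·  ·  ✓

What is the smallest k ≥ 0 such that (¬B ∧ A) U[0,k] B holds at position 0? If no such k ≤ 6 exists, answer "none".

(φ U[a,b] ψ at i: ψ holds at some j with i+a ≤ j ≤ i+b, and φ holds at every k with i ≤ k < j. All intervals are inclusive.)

1

Need earliest j ≥ 0 with B, and (¬B ∧ A) at every k in [0,j-1].
  j=0: rhs fails.
  j=1: rhs holds; lhs holds on [0,0]. k = 1.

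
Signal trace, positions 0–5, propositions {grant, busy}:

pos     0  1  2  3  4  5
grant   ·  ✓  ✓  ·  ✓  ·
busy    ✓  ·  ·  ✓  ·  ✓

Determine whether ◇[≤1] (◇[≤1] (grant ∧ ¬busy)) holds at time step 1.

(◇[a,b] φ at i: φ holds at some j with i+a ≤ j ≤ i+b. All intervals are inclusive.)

Check ◇[≤1] (grant ∧ ¬busy) at each j in [1,2]:
  j=1: holds (witness at 1)
  j=2: holds (witness at 2)
Found at j=1 → formula holds.

True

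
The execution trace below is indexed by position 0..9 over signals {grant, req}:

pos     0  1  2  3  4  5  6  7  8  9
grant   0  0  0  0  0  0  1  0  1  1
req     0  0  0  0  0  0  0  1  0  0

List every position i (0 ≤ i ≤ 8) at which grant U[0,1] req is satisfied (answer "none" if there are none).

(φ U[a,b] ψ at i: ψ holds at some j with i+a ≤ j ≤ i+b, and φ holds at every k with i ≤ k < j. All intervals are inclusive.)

Evaluate at each i in [0,8]:
  i=0: ✗ (no rhs in [0,1])
  i=1: ✗ (no rhs in [1,2])
  i=2: ✗ (no rhs in [2,3])
  i=3: ✗ (no rhs in [3,4])
  i=4: ✗ (no rhs in [4,5])
  i=5: ✗ (no rhs in [5,6])
  i=6: ✓ (rhs at j=7; lhs holds on [6,6])
  i=7: ✓ (rhs at j=7)
  i=8: ✗ (no rhs in [8,9])

6, 7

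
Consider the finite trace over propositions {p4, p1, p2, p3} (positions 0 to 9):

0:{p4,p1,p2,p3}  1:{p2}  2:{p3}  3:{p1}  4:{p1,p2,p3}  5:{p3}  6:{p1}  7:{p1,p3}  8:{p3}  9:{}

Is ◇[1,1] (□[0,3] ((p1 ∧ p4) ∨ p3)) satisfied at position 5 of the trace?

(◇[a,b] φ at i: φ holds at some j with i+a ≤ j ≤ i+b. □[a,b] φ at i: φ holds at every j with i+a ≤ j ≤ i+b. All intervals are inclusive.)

Does not hold

Check □[0,3] ((p1 ∧ p4) ∨ p3) at each j in [6,6]:
  j=6: fails at 6
No position in the window satisfies it → formula fails.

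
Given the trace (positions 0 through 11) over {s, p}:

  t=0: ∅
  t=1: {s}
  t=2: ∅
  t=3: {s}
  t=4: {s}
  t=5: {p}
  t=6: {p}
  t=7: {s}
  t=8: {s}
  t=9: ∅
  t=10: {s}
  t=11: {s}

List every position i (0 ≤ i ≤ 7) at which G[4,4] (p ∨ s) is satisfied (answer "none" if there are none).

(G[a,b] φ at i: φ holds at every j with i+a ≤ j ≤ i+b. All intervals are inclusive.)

Evaluate at each i in [0,7]:
  i=0: ✓ (all of [4,4])
  i=1: ✓ (all of [5,5])
  i=2: ✓ (all of [6,6])
  i=3: ✓ (all of [7,7])
  i=4: ✓ (all of [8,8])
  i=5: ✗ (fails at j=9)
  i=6: ✓ (all of [10,10])
  i=7: ✓ (all of [11,11])

0, 1, 2, 3, 4, 6, 7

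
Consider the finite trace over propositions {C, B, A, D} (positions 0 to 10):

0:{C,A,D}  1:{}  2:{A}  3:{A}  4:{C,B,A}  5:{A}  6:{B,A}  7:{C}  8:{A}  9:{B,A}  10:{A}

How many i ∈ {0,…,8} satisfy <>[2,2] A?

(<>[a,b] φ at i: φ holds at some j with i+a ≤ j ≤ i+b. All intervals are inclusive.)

8

Evaluate at each i in [0,8]:
  i=0: ✓ (witness j=2)
  i=1: ✓ (witness j=3)
  i=2: ✓ (witness j=4)
  i=3: ✓ (witness j=5)
  i=4: ✓ (witness j=6)
  i=5: ✗ (none in [7,7])
  i=6: ✓ (witness j=8)
  i=7: ✓ (witness j=9)
  i=8: ✓ (witness j=10)
Positions where it holds: {0, 1, 2, 3, 4, 6, 7, 8} → 8.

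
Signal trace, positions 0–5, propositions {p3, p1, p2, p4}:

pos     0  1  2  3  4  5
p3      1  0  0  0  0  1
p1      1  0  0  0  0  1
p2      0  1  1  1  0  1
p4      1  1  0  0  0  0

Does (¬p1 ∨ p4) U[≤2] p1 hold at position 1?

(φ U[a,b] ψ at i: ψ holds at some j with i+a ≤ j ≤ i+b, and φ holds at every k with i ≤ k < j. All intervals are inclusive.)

Need some j in [1,3] with p1, and (¬p1 ∨ p4) at every k in [1,j-1].
  j=1: p1 false.
  j=2: p1 false.
  j=3: p1 false.
No j in the window works → until fails.

False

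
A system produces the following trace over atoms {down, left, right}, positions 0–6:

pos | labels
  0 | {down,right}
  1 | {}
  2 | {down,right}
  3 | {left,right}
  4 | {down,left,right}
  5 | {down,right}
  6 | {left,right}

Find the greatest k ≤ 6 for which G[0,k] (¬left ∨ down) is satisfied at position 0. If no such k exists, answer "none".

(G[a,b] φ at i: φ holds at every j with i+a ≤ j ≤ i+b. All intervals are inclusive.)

2

(¬left ∨ down) must hold from j=0 onward; find where it first fails.
  j=0: holds
  j=1: holds
  j=2: holds
  j=3: fails
Holds on [0,2], so largest k = 2.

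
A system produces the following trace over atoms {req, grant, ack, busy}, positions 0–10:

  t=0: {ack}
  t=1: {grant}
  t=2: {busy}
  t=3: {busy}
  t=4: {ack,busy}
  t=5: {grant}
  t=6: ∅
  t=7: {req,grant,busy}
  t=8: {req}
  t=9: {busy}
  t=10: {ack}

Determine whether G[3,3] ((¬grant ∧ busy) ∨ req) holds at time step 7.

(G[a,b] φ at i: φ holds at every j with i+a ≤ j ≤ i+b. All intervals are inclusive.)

Check ((¬grant ∧ busy) ∨ req) at every j in [10,10]:
  j=10: false
Fails at j=10 → formula fails.

False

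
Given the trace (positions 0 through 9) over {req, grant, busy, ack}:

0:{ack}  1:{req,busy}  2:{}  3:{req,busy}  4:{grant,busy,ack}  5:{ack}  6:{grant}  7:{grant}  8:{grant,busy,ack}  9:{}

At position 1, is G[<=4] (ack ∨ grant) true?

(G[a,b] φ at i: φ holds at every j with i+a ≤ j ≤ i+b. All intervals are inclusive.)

No

Check (ack ∨ grant) at every j in [1,5]:
  j=1: false
  j=2: false
  j=3: false
  j=4: true
  j=5: true
Fails at j=1 → formula fails.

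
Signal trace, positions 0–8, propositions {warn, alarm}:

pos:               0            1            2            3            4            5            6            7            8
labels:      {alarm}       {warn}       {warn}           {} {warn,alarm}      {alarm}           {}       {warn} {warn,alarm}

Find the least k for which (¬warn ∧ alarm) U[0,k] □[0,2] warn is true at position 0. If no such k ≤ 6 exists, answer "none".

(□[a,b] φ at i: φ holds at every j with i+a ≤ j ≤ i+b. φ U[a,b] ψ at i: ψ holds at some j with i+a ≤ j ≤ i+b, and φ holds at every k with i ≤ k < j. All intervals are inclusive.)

none

Need earliest j ≥ 0 with □[0,2] warn, and (¬warn ∧ alarm) at every k in [0,j-1].
  j=0: rhs fails.
  j=1: rhs fails.
  j=2: rhs fails.
  j=3: rhs fails.
  j=4: rhs fails.
  j=5: rhs fails.
  j=6: rhs fails.
No witness within the range → none.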